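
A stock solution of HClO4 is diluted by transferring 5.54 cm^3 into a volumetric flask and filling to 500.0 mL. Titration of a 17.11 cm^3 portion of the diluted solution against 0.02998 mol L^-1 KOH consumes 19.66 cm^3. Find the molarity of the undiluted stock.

3.11 M

n(KOH) = 0.02998 x 0.01966 = 0.0005894 mol.
n(HClO4) in the aliquot = 0.0005894 mol.
[diluted HClO4] = 0.0005894 / 0.01711 = 0.03445 M.
Dilution factor = 500.0/5.540 = 90.25, so [stock] = 0.03445 x 90.25 = 3.11 M.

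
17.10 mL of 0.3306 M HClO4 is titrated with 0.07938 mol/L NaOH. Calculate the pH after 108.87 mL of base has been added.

12.38

n(acid) = 0.3306 x 0.01710 = 0.005653 mol; n(NaOH) added = 0.07938 x 0.1089 = 0.008642 mol.
Base is in excess by 0.008642 - 0.005653 = 0.002989 mol in a total volume of 0.1260 L.
[OH^-] = 0.002989/0.1260 = 0.02373 M, so pOH = 1.62 and pH = 14.00 - 1.62 = 12.38.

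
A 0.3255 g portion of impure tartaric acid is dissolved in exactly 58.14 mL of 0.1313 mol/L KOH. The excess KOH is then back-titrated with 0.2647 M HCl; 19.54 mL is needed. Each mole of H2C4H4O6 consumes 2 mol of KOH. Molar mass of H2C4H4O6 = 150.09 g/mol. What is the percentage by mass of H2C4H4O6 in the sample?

56.8%

Total n(KOH) added = 0.1313 x 0.05814 = 0.007634 mol.
n(HCl) used = 0.2647 x 0.01954 = 0.005172 mol, which equals the excess n(KOH).
So n(KOH) consumed by the sample = 0.007634 - 0.005172 = 0.002462 mol.
n(H2C4H4O6) = 0.002462 / 2 = 0.001231 mol.
mass H2C4H4O6 = 0.001231 x 150.09 = 0.1847 g, so %H2C4H4O6 = 0.1847/0.3255 x 100 = 56.8%.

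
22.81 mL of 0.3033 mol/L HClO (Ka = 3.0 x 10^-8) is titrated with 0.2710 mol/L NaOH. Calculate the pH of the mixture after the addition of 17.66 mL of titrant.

7.87

Initial n(HClO) = 0.3033 x 0.02281 = 0.006918 mol.
n(NaOH) added = 0.2710 x 0.01766 = 0.004786 mol, converting that many moles of HClO to ClO-.
Remaining n(HClO) = 0.002132 mol; n(ClO-) = 0.004786 mol.
By Henderson-Hasselbalch, pH = pKa + log([A^-]/[HA]) = 7.52 + log(0.004786/0.002132) = 7.52 + (+0.35) = 7.87.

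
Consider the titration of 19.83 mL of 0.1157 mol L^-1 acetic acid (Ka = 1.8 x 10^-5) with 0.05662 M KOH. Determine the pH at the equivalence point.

n(CH3COOH) = 0.1157 x 0.01983 = 0.002294 mol; V(KOH) at equivalence = 0.002294/0.05662 = 0.04052 L.
At equivalence all the acid is converted to CH3COO-; total volume = 0.01983 + 0.04052 = 0.06035 L, so [CH3COO-] = 0.002294/0.06035 = 0.03802 M.
Kb = Kw/Ka = 1.0e-14 / 1.8 x 10^-5 = 5.56e-10.
[OH^-] = sqrt(Kb x [CH3COO-]) = sqrt(5.56e-10 x 0.03802) = 4.60e-6 M.
pOH = 5.34, so pH = 14.00 - 5.34 = 8.66.

8.66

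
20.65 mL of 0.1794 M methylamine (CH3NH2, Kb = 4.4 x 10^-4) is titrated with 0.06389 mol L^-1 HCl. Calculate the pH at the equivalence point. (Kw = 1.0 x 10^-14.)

5.99

n(CH3NH2) = 0.1794 x 0.02065 = 0.003705 mol; V(HCl) at equivalence = 0.003705/0.06389 = 0.05798 L.
At equivalence the base is fully converted to CH3NH3+; total volume = 0.07863 L, so [CH3NH3+] = 0.003705/0.07863 = 0.04711 M.
Ka(CH3NH3+) = Kw/Kb = 1.0e-14 / 4.4 x 10^-4 = 2.27e-11.
[H^+] = sqrt(Ka x [CH3NH3+]) = sqrt(2.27e-11 x 0.04711) = 1.03e-6 M.
pH = -log(1.03e-6) = 5.99.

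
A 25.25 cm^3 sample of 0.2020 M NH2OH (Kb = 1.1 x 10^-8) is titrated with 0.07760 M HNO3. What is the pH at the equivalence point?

n(NH2OH) = 0.2020 x 0.02525 = 0.005100 mol; V(HNO3) at equivalence = 0.005100/0.07760 = 0.06573 L.
At equivalence the base is fully converted to NH3OH+; total volume = 0.09098 L, so [NH3OH+] = 0.005100/0.09098 = 0.05606 M.
Ka(NH3OH+) = Kw/Kb = 1.0e-14 / 1.1 x 10^-8 = 9.09e-7.
[H^+] = sqrt(Ka x [NH3OH+]) = sqrt(9.09e-7 x 0.05606) = 0.000226 M.
pH = -log(0.000226) = 3.65.

3.65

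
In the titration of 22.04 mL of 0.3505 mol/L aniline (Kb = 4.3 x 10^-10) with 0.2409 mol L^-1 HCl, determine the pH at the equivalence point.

2.74

n(C6H5NH2) = 0.3505 x 0.02204 = 0.007725 mol; V(HCl) at equivalence = 0.007725/0.2409 = 0.03207 L.
At equivalence the base is fully converted to C6H5NH3+; total volume = 0.05411 L, so [C6H5NH3+] = 0.007725/0.05411 = 0.1428 M.
Ka(C6H5NH3+) = Kw/Kb = 1.0e-14 / 4.3 x 10^-10 = 2.33e-5.
[H^+] = sqrt(Ka x [C6H5NH3+]) = sqrt(2.33e-5 x 0.1428) = 0.00182 M.
pH = -log(0.00182) = 2.74.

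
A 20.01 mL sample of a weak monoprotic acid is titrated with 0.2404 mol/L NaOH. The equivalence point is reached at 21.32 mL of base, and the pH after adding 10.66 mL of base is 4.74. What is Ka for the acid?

1.8 x 10^-5

10.66 mL is half of the equivalence volume, so this is the half-equivalence point where [HA] = [A^-].
At half-equivalence pH = pKa, so pKa = 4.74.
Ka = 10^(-4.74) = 1.8 x 10^-5.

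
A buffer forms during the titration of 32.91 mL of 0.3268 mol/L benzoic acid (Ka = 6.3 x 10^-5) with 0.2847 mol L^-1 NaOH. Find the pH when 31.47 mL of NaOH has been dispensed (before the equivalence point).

4.90

Initial n(C6H5COOH) = 0.3268 x 0.03291 = 0.01075 mol.
n(NaOH) added = 0.2847 x 0.03147 = 0.008960 mol, converting that many moles of C6H5COOH to C6H5COO-.
Remaining n(C6H5COOH) = 0.001795 mol; n(C6H5COO-) = 0.008960 mol.
By Henderson-Hasselbalch, pH = pKa + log([A^-]/[HA]) = 4.20 + log(0.008960/0.001795) = 4.20 + (+0.70) = 4.90.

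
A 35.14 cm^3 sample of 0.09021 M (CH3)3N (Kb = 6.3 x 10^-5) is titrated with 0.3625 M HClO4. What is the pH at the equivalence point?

5.47

n((CH3)3N) = 0.09021 x 0.03514 = 0.003170 mol; V(HClO4) at equivalence = 0.003170/0.3625 = 0.008745 L.
At equivalence the base is fully converted to (CH3)3NH+; total volume = 0.04388 L, so [(CH3)3NH+] = 0.003170/0.04388 = 0.07223 M.
Ka((CH3)3NH+) = Kw/Kb = 1.0e-14 / 6.3 x 10^-5 = 1.59e-10.
[H^+] = sqrt(Ka x [(CH3)3NH+]) = sqrt(1.59e-10 x 0.07223) = 3.39e-6 M.
pH = -log(3.39e-6) = 5.47.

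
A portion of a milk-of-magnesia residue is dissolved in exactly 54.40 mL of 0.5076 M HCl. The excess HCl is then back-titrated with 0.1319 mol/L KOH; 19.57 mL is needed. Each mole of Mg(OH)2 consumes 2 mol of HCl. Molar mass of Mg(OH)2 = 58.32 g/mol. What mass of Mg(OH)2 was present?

0.730 g

Total n(HCl) added = 0.5076 x 0.05440 = 0.02761 mol.
n(KOH) used = 0.1319 x 0.01957 = 0.002581 mol, which equals the excess n(HCl).
So n(HCl) consumed by the sample = 0.02761 - 0.002581 = 0.02503 mol.
n(Mg(OH)2) = 0.02503 / 2 = 0.01252 mol.
mass = 0.01252 mol x 58.32 g/mol = 0.730 g.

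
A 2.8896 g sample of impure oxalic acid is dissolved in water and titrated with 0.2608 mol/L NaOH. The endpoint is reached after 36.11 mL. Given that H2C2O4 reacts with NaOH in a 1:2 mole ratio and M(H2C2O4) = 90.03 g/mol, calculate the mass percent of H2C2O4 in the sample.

14.7%

n(NaOH) = 0.2608 x 0.03611 = 0.009417 mol.
n(H2C2O4) = 0.009417 / 2 = 0.004709 mol.
mass of H2C2O4 = 0.004709 x 90.03 = 0.4239 g.
% purity = 0.4239 / 2.8896 x 100 = 14.7%.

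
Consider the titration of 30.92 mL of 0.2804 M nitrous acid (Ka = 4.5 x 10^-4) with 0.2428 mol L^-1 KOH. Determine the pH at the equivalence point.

n(HNO2) = 0.2804 x 0.03092 = 0.008670 mol; V(KOH) at equivalence = 0.008670/0.2428 = 0.03571 L.
At equivalence all the acid is converted to NO2-; total volume = 0.03092 + 0.03571 = 0.06663 L, so [NO2-] = 0.008670/0.06663 = 0.1301 M.
Kb = Kw/Ka = 1.0e-14 / 4.5 x 10^-4 = 2.22e-11.
[OH^-] = sqrt(Kb x [NO2-]) = sqrt(2.22e-11 x 0.1301) = 1.70e-6 M.
pOH = 5.77, so pH = 14.00 - 5.77 = 8.23.

8.23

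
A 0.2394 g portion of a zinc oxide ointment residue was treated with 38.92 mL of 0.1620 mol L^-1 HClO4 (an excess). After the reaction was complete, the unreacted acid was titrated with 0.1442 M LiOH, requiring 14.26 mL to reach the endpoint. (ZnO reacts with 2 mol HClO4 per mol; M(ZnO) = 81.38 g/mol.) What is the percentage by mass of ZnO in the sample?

72.2%

Total n(HClO4) added = 0.1620 x 0.03892 = 0.006305 mol.
n(LiOH) used = 0.1442 x 0.01426 = 0.002056 mol, which equals the excess n(HClO4).
So n(HClO4) consumed by the sample = 0.006305 - 0.002056 = 0.004249 mol.
n(ZnO) = 0.004249 / 2 = 0.002124 mol.
mass ZnO = 0.002124 x 81.38 = 0.1729 g, so %ZnO = 0.1729/0.2394 x 100 = 72.2%.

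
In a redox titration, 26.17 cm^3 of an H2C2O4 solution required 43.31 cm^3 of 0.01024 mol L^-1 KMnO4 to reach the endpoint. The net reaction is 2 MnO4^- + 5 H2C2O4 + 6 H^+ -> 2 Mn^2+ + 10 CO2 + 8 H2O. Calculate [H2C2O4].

0.0424 M

n(KMnO4) = 0.01024 x 0.04331 = 0.0004435 mol.
From the balanced equation, 2 mol KMnO4 reacts with 5 mol H2C2O4, so n(H2C2O4) = 0.0004435 x 5/2 = 0.001109 mol.
[H2C2O4] = 0.001109 / 0.02617 L = 0.0424 M.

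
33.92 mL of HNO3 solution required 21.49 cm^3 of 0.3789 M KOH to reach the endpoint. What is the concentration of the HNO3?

n(KOH) delivered = 0.3789 x 0.02149 = 0.008143 mol.
For a 1:1 reaction, n(HNO3) = 0.008143 mol.
[HNO3] = 0.008143 mol / 0.03392 L = 0.240 M.

0.240 M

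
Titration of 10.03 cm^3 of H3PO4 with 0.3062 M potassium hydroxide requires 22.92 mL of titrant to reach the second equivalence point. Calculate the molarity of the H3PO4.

n(KOH) = 0.3062 x 0.02292 = 0.007018 mol.
At the second equivalence point, 2 mol OH^- react per mol H3PO4, so n(H3PO4) = 0.007018 / 2 = 0.003509 mol.
[H3PO4] = 0.003509 / 0.01003 L = 0.350 M.

0.350 M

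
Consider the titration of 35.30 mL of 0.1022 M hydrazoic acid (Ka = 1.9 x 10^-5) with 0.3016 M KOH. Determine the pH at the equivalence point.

n(HN3) = 0.1022 x 0.03530 = 0.003608 mol; V(KOH) at equivalence = 0.003608/0.3016 = 0.01196 L.
At equivalence all the acid is converted to N3-; total volume = 0.03530 + 0.01196 = 0.04726 L, so [N3-] = 0.003608/0.04726 = 0.07633 M.
Kb = Kw/Ka = 1.0e-14 / 1.9 x 10^-5 = 5.26e-10.
[OH^-] = sqrt(Kb x [N3-]) = sqrt(5.26e-10 x 0.07633) = 6.34e-6 M.
pOH = 5.20, so pH = 14.00 - 5.20 = 8.80.

8.80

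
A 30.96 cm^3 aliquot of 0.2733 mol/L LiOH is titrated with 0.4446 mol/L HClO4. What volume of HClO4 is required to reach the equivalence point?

n(LiOH) = 0.2733 mol/L x 0.03096 L = 0.008461 mol.
At equivalence n(HClO4) = n(LiOH) = 0.008461 mol.
V(HClO4) = 0.008461 / 0.4446 = 0.01903 L = 19.0 mL.

19.0 mL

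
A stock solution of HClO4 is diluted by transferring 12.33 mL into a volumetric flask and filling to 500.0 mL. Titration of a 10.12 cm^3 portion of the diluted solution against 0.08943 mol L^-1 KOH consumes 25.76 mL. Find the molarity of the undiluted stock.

n(KOH) = 0.08943 x 0.02576 = 0.002304 mol.
n(HClO4) in the aliquot = 0.002304 mol.
[diluted HClO4] = 0.002304 / 0.01012 = 0.2276 M.
Dilution factor = 500.0/12.33 = 40.55, so [stock] = 0.2276 x 40.55 = 9.23 M.

9.23 M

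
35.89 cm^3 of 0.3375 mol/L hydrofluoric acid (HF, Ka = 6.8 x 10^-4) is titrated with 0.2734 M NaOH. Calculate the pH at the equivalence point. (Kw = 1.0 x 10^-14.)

8.17

n(HF) = 0.3375 x 0.03589 = 0.01211 mol; V(NaOH) at equivalence = 0.01211/0.2734 = 0.04430 L.
At equivalence all the acid is converted to F-; total volume = 0.03589 + 0.04430 = 0.08019 L, so [F-] = 0.01211/0.08019 = 0.1510 M.
Kb = Kw/Ka = 1.0e-14 / 6.8 x 10^-4 = 1.47e-11.
[OH^-] = sqrt(Kb x [F-]) = sqrt(1.47e-11 x 0.1510) = 1.49e-6 M.
pOH = 5.83, so pH = 14.00 - 5.83 = 8.17.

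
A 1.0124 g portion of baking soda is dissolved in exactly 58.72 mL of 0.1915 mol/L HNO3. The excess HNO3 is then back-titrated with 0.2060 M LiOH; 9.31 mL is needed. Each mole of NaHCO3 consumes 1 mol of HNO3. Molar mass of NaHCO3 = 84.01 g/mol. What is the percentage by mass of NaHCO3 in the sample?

Total n(HNO3) added = 0.1915 x 0.05872 = 0.01124 mol.
n(LiOH) used = 0.2060 x 0.009310 = 0.001918 mol, which equals the excess n(HNO3).
So n(HNO3) consumed by the sample = 0.01124 - 0.001918 = 0.009327 mol.
n(NaHCO3) = 0.009327 / 1 = 0.009327 mol.
mass NaHCO3 = 0.009327 x 84.01 = 0.7836 g, so %NaHCO3 = 0.7836/1.0124 x 100 = 77.4%.

77.4%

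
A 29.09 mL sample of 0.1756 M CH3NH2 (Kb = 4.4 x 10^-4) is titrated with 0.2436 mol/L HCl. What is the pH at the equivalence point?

5.82

n(CH3NH2) = 0.1756 x 0.02909 = 0.005108 mol; V(HCl) at equivalence = 0.005108/0.2436 = 0.02097 L.
At equivalence the base is fully converted to CH3NH3+; total volume = 0.05006 L, so [CH3NH3+] = 0.005108/0.05006 = 0.1020 M.
Ka(CH3NH3+) = Kw/Kb = 1.0e-14 / 4.4 x 10^-4 = 2.27e-11.
[H^+] = sqrt(Ka x [CH3NH3+]) = sqrt(2.27e-11 x 0.1020) = 1.52e-6 M.
pH = -log(1.52e-6) = 5.82.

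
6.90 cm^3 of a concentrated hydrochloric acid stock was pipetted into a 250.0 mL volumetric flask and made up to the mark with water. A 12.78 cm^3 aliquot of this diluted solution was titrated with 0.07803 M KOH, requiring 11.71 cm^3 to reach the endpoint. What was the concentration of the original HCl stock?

2.59 M

n(KOH) = 0.07803 x 0.01171 = 0.0009137 mol.
n(HCl) in the aliquot = 0.0009137 mol.
[diluted HCl] = 0.0009137 / 0.01278 = 0.07150 M.
Dilution factor = 250.0/6.900 = 36.23, so [stock] = 0.07150 x 36.23 = 2.59 M.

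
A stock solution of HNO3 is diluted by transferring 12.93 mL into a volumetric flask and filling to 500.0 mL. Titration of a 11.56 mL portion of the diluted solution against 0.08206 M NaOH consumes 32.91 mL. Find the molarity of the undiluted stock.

9.03 M

n(NaOH) = 0.08206 x 0.03291 = 0.002701 mol.
n(HNO3) in the aliquot = 0.002701 mol.
[diluted HNO3] = 0.002701 / 0.01156 = 0.2336 M.
Dilution factor = 500.0/12.93 = 38.67, so [stock] = 0.2336 x 38.67 = 9.03 M.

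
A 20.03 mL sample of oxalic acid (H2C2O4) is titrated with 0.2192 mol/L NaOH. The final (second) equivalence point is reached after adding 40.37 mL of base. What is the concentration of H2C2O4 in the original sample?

n(NaOH) = 0.2192 x 0.04037 = 0.008849 mol.
At the final (second) equivalence point, 2 mol OH^- react per mol H2C2O4, so n(H2C2O4) = 0.008849 / 2 = 0.004425 mol.
[H2C2O4] = 0.004425 / 0.02003 L = 0.221 M.

0.221 M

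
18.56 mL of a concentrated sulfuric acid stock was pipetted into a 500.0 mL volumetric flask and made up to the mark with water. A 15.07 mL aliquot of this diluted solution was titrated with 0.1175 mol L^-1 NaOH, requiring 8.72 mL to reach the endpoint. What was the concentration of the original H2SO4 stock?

n(NaOH) = 0.1175 x 0.008720 = 0.001025 mol.
n(H2SO4) in the aliquot = 0.001025 x 1/2 = 0.0005123 mol.
[diluted H2SO4] = 0.0005123 / 0.01507 = 0.03399 M.
Dilution factor = 500.0/18.56 = 26.94, so [stock] = 0.03399 x 26.94 = 0.916 M.

0.916 M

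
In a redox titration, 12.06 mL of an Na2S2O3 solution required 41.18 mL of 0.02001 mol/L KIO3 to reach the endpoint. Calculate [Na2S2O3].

n(KIO3) = 0.02001 x 0.04118 = 0.0008240 mol.
From the balanced equation, 1 mol KIO3 reacts with 6 mol Na2S2O3, so n(Na2S2O3) = 0.0008240 x 6/1 = 0.004944 mol.
[Na2S2O3] = 0.004944 / 0.01206 L = 0.410 M.

0.410 M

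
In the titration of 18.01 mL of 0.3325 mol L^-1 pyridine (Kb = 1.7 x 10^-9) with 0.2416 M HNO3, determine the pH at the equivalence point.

n(C5H5N) = 0.3325 x 0.01801 = 0.005988 mol; V(HNO3) at equivalence = 0.005988/0.2416 = 0.02479 L.
At equivalence the base is fully converted to C5H5NH+; total volume = 0.04280 L, so [C5H5NH+] = 0.005988/0.04280 = 0.1399 M.
Ka(C5H5NH+) = Kw/Kb = 1.0e-14 / 1.7 x 10^-9 = 5.88e-6.
[H^+] = sqrt(Ka x [C5H5NH+]) = sqrt(5.88e-6 x 0.1399) = 0.000907 M.
pH = -log(0.000907) = 3.04.

3.04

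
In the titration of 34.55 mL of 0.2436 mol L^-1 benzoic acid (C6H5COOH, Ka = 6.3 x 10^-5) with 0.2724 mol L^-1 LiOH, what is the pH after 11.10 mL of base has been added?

3.95

Initial n(C6H5COOH) = 0.2436 x 0.03455 = 0.008416 mol.
n(LiOH) added = 0.2724 x 0.01110 = 0.003024 mol, converting that many moles of C6H5COOH to C6H5COO-.
Remaining n(C6H5COOH) = 0.005393 mol; n(C6H5COO-) = 0.003024 mol.
By Henderson-Hasselbalch, pH = pKa + log([A^-]/[HA]) = 4.20 + log(0.003024/0.005393) = 4.20 + (-0.25) = 3.95.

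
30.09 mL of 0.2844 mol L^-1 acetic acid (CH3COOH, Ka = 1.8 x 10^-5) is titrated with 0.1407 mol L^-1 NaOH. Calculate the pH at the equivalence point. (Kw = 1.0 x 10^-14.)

n(CH3COOH) = 0.2844 x 0.03009 = 0.008558 mol; V(NaOH) at equivalence = 0.008558/0.1407 = 0.06082 L.
At equivalence all the acid is converted to CH3COO-; total volume = 0.03009 + 0.06082 = 0.09091 L, so [CH3COO-] = 0.008558/0.09091 = 0.09413 M.
Kb = Kw/Ka = 1.0e-14 / 1.8 x 10^-5 = 5.56e-10.
[OH^-] = sqrt(Kb x [CH3COO-]) = sqrt(5.56e-10 x 0.09413) = 7.23e-6 M.
pOH = 5.14, so pH = 14.00 - 5.14 = 8.86.

8.86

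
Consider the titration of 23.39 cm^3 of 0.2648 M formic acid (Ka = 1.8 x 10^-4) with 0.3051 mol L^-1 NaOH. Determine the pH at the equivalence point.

n(HCOOH) = 0.2648 x 0.02339 = 0.006194 mol; V(NaOH) at equivalence = 0.006194/0.3051 = 0.02030 L.
At equivalence all the acid is converted to HCOO-; total volume = 0.02339 + 0.02030 = 0.04369 L, so [HCOO-] = 0.006194/0.04369 = 0.1418 M.
Kb = Kw/Ka = 1.0e-14 / 1.8 x 10^-4 = 5.56e-11.
[OH^-] = sqrt(Kb x [HCOO-]) = sqrt(5.56e-11 x 0.1418) = 2.81e-6 M.
pOH = 5.55, so pH = 14.00 - 5.55 = 8.45.

8.45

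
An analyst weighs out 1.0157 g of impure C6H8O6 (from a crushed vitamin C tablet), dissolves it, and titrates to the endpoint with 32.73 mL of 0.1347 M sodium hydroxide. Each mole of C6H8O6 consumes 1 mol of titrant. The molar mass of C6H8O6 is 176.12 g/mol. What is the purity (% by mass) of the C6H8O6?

n(NaOH) = 0.1347 x 0.03273 = 0.004409 mol.
n(C6H8O6) = 0.004409 / 1 = 0.004409 mol.
mass of C6H8O6 = 0.004409 x 176.12 = 0.7765 g.
% purity = 0.7765 / 1.0157 x 100 = 76.4%.

76.4%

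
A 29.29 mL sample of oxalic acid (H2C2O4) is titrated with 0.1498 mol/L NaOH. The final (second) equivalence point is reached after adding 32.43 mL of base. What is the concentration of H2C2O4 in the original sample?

0.0829 M

n(NaOH) = 0.1498 x 0.03243 = 0.004858 mol.
At the final (second) equivalence point, 2 mol OH^- react per mol H2C2O4, so n(H2C2O4) = 0.004858 / 2 = 0.002429 mol.
[H2C2O4] = 0.002429 / 0.02929 L = 0.0829 M.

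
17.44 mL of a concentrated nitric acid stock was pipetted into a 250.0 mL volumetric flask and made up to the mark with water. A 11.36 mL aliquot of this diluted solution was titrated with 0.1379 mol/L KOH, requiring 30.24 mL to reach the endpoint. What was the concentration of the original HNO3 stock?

n(KOH) = 0.1379 x 0.03024 = 0.004170 mol.
n(HNO3) in the aliquot = 0.004170 mol.
[diluted HNO3] = 0.004170 / 0.01136 = 0.3671 M.
Dilution factor = 250.0/17.44 = 14.33, so [stock] = 0.3671 x 14.33 = 5.26 M.

5.26 M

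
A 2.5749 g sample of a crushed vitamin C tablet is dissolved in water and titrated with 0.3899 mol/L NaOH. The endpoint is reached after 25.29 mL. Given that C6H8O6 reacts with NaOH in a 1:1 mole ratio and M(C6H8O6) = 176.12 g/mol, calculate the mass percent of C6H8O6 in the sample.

n(NaOH) = 0.3899 x 0.02529 = 0.009861 mol.
n(C6H8O6) = 0.009861 / 1 = 0.009861 mol.
mass of C6H8O6 = 0.009861 x 176.12 = 1.737 g.
% purity = 1.737 / 2.5749 x 100 = 67.4%.

67.4%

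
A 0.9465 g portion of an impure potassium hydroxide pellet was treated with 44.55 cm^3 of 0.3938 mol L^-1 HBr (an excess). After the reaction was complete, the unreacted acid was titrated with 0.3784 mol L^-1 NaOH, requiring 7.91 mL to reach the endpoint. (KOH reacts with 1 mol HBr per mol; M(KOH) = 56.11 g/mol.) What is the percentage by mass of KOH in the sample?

86.3%

Total n(HBr) added = 0.3938 x 0.04455 = 0.01754 mol.
n(NaOH) used = 0.3784 x 0.007910 = 0.002993 mol, which equals the excess n(HBr).
So n(HBr) consumed by the sample = 0.01754 - 0.002993 = 0.01455 mol.
n(KOH) = 0.01455 / 1 = 0.01455 mol.
mass KOH = 0.01455 x 56.11 = 0.8164 g, so %KOH = 0.8164/0.9465 x 100 = 86.3%.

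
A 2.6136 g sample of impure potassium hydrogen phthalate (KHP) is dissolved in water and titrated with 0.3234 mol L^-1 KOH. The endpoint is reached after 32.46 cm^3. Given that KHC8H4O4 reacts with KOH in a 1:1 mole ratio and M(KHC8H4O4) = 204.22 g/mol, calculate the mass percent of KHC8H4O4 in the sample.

n(KOH) = 0.3234 x 0.03246 = 0.01050 mol.
n(KHC8H4O4) = 0.01050 / 1 = 0.01050 mol.
mass of KHC8H4O4 = 0.01050 x 204.22 = 2.144 g.
% purity = 2.144 / 2.6136 x 100 = 82.0%.

82.0%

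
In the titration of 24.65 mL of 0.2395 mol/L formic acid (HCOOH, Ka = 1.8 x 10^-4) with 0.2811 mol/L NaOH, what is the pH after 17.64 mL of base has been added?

4.46

Initial n(HCOOH) = 0.2395 x 0.02465 = 0.005904 mol.
n(NaOH) added = 0.2811 x 0.01764 = 0.004959 mol, converting that many moles of HCOOH to HCOO-.
Remaining n(HCOOH) = 0.0009451 mol; n(HCOO-) = 0.004959 mol.
By Henderson-Hasselbalch, pH = pKa + log([A^-]/[HA]) = 3.74 + log(0.004959/0.0009451) = 3.74 + (+0.72) = 4.46.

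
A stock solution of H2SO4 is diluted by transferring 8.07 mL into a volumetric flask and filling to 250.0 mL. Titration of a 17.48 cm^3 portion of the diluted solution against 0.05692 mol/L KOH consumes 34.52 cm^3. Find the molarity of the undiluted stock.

n(KOH) = 0.05692 x 0.03452 = 0.001965 mol.
n(H2SO4) in the aliquot = 0.001965 x 1/2 = 0.0009824 mol.
[diluted H2SO4] = 0.0009824 / 0.01748 = 0.05620 M.
Dilution factor = 250.0/8.070 = 30.98, so [stock] = 0.05620 x 30.98 = 1.74 M.

1.74 M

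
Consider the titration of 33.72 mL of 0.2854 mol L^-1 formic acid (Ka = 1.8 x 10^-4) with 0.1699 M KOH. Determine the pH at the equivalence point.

n(HCOOH) = 0.2854 x 0.03372 = 0.009624 mol; V(KOH) at equivalence = 0.009624/0.1699 = 0.05664 L.
At equivalence all the acid is converted to HCOO-; total volume = 0.03372 + 0.05664 = 0.09036 L, so [HCOO-] = 0.009624/0.09036 = 0.1065 M.
Kb = Kw/Ka = 1.0e-14 / 1.8 x 10^-4 = 5.56e-11.
[OH^-] = sqrt(Kb x [HCOO-]) = sqrt(5.56e-11 x 0.1065) = 2.43e-6 M.
pOH = 5.61, so pH = 14.00 - 5.61 = 8.39.

8.39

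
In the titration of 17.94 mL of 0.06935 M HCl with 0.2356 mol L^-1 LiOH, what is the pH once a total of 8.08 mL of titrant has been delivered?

n(acid) = 0.06935 x 0.01794 = 0.001244 mol; n(LiOH) added = 0.2356 x 0.008080 = 0.001904 mol.
Base is in excess by 0.001904 - 0.001244 = 0.0006595 mol in a total volume of 0.02602 L.
[OH^-] = 0.0006595/0.02602 = 0.02535 M, so pOH = 1.60 and pH = 14.00 - 1.60 = 12.40.

12.40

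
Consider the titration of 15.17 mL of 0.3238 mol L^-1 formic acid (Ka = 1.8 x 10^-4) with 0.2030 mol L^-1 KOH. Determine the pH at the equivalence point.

8.42

n(HCOOH) = 0.3238 x 0.01517 = 0.004912 mol; V(KOH) at equivalence = 0.004912/0.2030 = 0.02420 L.
At equivalence all the acid is converted to HCOO-; total volume = 0.01517 + 0.02420 = 0.03937 L, so [HCOO-] = 0.004912/0.03937 = 0.1248 M.
Kb = Kw/Ka = 1.0e-14 / 1.8 x 10^-4 = 5.56e-11.
[OH^-] = sqrt(Kb x [HCOO-]) = sqrt(5.56e-11 x 0.1248) = 2.63e-6 M.
pOH = 5.58, so pH = 14.00 - 5.58 = 8.42.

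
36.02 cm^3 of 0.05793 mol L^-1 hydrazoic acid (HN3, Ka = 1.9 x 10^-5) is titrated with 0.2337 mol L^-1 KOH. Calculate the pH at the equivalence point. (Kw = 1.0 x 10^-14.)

8.69

n(HN3) = 0.05793 x 0.03602 = 0.002087 mol; V(KOH) at equivalence = 0.002087/0.2337 = 0.008929 L.
At equivalence all the acid is converted to N3-; total volume = 0.03602 + 0.008929 = 0.04495 L, so [N3-] = 0.002087/0.04495 = 0.04642 M.
Kb = Kw/Ka = 1.0e-14 / 1.9 x 10^-5 = 5.26e-10.
[OH^-] = sqrt(Kb x [N3-]) = sqrt(5.26e-10 x 0.04642) = 4.94e-6 M.
pOH = 5.31, so pH = 14.00 - 5.31 = 8.69.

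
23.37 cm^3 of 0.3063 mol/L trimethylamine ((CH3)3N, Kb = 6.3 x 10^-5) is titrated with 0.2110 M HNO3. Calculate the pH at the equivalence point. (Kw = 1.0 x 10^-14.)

n((CH3)3N) = 0.3063 x 0.02337 = 0.007158 mol; V(HNO3) at equivalence = 0.007158/0.2110 = 0.03393 L.
At equivalence the base is fully converted to (CH3)3NH+; total volume = 0.05730 L, so [(CH3)3NH+] = 0.007158/0.05730 = 0.1249 M.
Ka((CH3)3NH+) = Kw/Kb = 1.0e-14 / 6.3 x 10^-5 = 1.59e-10.
[H^+] = sqrt(Ka x [(CH3)3NH+]) = sqrt(1.59e-10 x 0.1249) = 4.45e-6 M.
pH = -log(4.45e-6) = 5.35.

5.35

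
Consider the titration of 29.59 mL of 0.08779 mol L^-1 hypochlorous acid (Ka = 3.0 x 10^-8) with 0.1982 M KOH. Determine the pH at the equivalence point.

n(HClO) = 0.08779 x 0.02959 = 0.002598 mol; V(KOH) at equivalence = 0.002598/0.1982 = 0.01311 L.
At equivalence all the acid is converted to ClO-; total volume = 0.02959 + 0.01311 = 0.04270 L, so [ClO-] = 0.002598/0.04270 = 0.06084 M.
Kb = Kw/Ka = 1.0e-14 / 3.0 x 10^-8 = 3.33e-7.
[OH^-] = sqrt(Kb x [ClO-]) = sqrt(3.33e-7 x 0.06084) = 0.000142 M.
pOH = 3.85, so pH = 14.00 - 3.85 = 10.15.

10.15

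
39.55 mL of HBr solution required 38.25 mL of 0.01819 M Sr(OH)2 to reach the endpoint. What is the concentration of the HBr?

n(Sr(OH)2) delivered = 0.01819 x 0.03825 = 0.0006958 mol.
The reaction is 2 HBr + 1 Sr(OH)2, so n(HBr) = 0.0006958 x 2/1 = 0.001392 mol.
[HBr] = 0.001392 mol / 0.03955 L = 0.0352 M.

0.0352 M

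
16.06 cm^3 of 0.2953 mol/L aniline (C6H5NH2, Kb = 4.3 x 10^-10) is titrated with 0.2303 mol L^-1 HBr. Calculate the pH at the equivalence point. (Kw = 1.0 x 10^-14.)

n(C6H5NH2) = 0.2953 x 0.01606 = 0.004743 mol; V(HBr) at equivalence = 0.004743/0.2303 = 0.02059 L.
At equivalence the base is fully converted to C6H5NH3+; total volume = 0.03665 L, so [C6H5NH3+] = 0.004743/0.03665 = 0.1294 M.
Ka(C6H5NH3+) = Kw/Kb = 1.0e-14 / 4.3 x 10^-10 = 2.33e-5.
[H^+] = sqrt(Ka x [C6H5NH3+]) = sqrt(2.33e-5 x 0.1294) = 0.00173 M.
pH = -log(0.00173) = 2.76.

2.76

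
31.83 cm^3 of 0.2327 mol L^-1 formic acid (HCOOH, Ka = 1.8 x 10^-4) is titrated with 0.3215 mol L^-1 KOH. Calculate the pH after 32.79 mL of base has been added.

n(acid) = 0.2327 x 0.03183 = 0.007407 mol; n(KOH) added = 0.3215 x 0.03279 = 0.01054 mol.
Base is in excess by 0.01054 - 0.007407 = 0.003135 mol in a total volume of 0.06462 L.
[OH^-] = 0.003135/0.06462 = 0.04852 M, so pOH = 1.31 and pH = 14.00 - 1.31 = 12.69.

12.69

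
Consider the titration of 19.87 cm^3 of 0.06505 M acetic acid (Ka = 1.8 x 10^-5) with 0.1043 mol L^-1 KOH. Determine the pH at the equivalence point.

n(CH3COOH) = 0.06505 x 0.01987 = 0.001293 mol; V(KOH) at equivalence = 0.001293/0.1043 = 0.01239 L.
At equivalence all the acid is converted to CH3COO-; total volume = 0.01987 + 0.01239 = 0.03226 L, so [CH3COO-] = 0.001293/0.03226 = 0.04006 M.
Kb = Kw/Ka = 1.0e-14 / 1.8 x 10^-5 = 5.56e-10.
[OH^-] = sqrt(Kb x [CH3COO-]) = sqrt(5.56e-10 x 0.04006) = 4.72e-6 M.
pOH = 5.33, so pH = 14.00 - 5.33 = 8.67.

8.67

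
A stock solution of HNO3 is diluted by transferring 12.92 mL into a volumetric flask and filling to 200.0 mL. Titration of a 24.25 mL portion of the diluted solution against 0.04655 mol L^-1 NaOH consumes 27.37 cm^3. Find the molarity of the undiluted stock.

n(NaOH) = 0.04655 x 0.02737 = 0.001274 mol.
n(HNO3) in the aliquot = 0.001274 mol.
[diluted HNO3] = 0.001274 / 0.02425 = 0.05254 M.
Dilution factor = 200.0/12.92 = 15.48, so [stock] = 0.05254 x 15.48 = 0.813 M.

0.813 M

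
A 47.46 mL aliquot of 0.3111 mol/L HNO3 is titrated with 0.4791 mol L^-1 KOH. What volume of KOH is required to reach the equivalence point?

30.8 mL

n(HNO3) = 0.3111 mol/L x 0.04746 L = 0.01476 mol.
At equivalence n(KOH) = n(HNO3) = 0.01476 mol.
V(KOH) = 0.01476 / 0.4791 = 0.03082 L = 30.8 mL.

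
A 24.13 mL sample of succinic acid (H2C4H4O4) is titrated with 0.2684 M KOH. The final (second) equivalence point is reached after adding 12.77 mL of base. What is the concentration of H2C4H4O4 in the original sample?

n(KOH) = 0.2684 x 0.01277 = 0.003427 mol.
At the final (second) equivalence point, 2 mol OH^- react per mol H2C4H4O4, so n(H2C4H4O4) = 0.003427 / 2 = 0.001714 mol.
[H2C4H4O4] = 0.001714 / 0.02413 L = 0.0710 M.

0.0710 M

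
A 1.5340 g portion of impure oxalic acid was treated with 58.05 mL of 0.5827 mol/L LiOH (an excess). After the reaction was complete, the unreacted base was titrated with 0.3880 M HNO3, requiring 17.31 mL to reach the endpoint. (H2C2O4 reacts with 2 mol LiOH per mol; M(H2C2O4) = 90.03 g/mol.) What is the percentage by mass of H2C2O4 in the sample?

Total n(LiOH) added = 0.5827 x 0.05805 = 0.03383 mol.
n(HNO3) used = 0.3880 x 0.01731 = 0.006716 mol, which equals the excess n(LiOH).
So n(LiOH) consumed by the sample = 0.03383 - 0.006716 = 0.02711 mol.
n(H2C2O4) = 0.02711 / 2 = 0.01355 mol.
mass H2C2O4 = 0.01355 x 90.03 = 1.220 g, so %H2C2O4 = 1.220/1.5340 x 100 = 79.6%.

79.6%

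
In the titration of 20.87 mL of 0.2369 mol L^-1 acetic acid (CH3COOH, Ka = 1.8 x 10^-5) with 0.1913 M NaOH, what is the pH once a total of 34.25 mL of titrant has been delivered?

12.46

n(acid) = 0.2369 x 0.02087 = 0.004944 mol; n(NaOH) added = 0.1913 x 0.03425 = 0.006552 mol.
Base is in excess by 0.006552 - 0.004944 = 0.001608 mol in a total volume of 0.05512 L.
[OH^-] = 0.001608/0.05512 = 0.02917 M, so pOH = 1.54 and pH = 14.00 - 1.54 = 12.46.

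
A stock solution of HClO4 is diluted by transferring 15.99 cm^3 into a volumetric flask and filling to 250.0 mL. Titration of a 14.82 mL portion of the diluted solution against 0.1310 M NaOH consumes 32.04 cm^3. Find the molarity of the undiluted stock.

4.43 M

n(NaOH) = 0.1310 x 0.03204 = 0.004197 mol.
n(HClO4) in the aliquot = 0.004197 mol.
[diluted HClO4] = 0.004197 / 0.01482 = 0.2832 M.
Dilution factor = 250.0/15.99 = 15.63, so [stock] = 0.2832 x 15.63 = 4.43 M.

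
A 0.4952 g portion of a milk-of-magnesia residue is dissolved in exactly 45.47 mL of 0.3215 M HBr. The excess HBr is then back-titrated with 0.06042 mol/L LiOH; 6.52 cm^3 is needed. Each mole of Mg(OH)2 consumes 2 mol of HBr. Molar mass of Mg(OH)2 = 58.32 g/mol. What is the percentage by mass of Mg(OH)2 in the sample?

83.8%

Total n(HBr) added = 0.3215 x 0.04547 = 0.01462 mol.
n(LiOH) used = 0.06042 x 0.006520 = 0.0003939 mol, which equals the excess n(HBr).
So n(HBr) consumed by the sample = 0.01462 - 0.0003939 = 0.01422 mol.
n(Mg(OH)2) = 0.01422 / 2 = 0.007112 mol.
mass Mg(OH)2 = 0.007112 x 58.32 = 0.4148 g, so %Mg(OH)2 = 0.4148/0.4952 x 100 = 83.8%.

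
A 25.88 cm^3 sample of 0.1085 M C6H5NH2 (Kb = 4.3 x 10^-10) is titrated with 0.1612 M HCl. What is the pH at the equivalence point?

n(C6H5NH2) = 0.1085 x 0.02588 = 0.002808 mol; V(HCl) at equivalence = 0.002808/0.1612 = 0.01742 L.
At equivalence the base is fully converted to C6H5NH3+; total volume = 0.04330 L, so [C6H5NH3+] = 0.002808/0.04330 = 0.06485 M.
Ka(C6H5NH3+) = Kw/Kb = 1.0e-14 / 4.3 x 10^-10 = 2.33e-5.
[H^+] = sqrt(Ka x [C6H5NH3+]) = sqrt(2.33e-5 x 0.06485) = 0.00123 M.
pH = -log(0.00123) = 2.91.

2.91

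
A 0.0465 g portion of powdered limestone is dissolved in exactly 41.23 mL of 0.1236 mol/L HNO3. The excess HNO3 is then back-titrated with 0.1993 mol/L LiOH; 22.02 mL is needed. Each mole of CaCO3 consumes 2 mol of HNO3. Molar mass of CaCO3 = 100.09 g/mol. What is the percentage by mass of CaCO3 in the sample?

Total n(HNO3) added = 0.1236 x 0.04123 = 0.005096 mol.
n(LiOH) used = 0.1993 x 0.02202 = 0.004389 mol, which equals the excess n(HNO3).
So n(HNO3) consumed by the sample = 0.005096 - 0.004389 = 0.0007074 mol.
n(CaCO3) = 0.0007074 / 2 = 0.0003537 mol.
mass CaCO3 = 0.0003537 x 100.09 = 0.03540 g, so %CaCO3 = 0.03540/0.0465 x 100 = 76.1%.

76.1%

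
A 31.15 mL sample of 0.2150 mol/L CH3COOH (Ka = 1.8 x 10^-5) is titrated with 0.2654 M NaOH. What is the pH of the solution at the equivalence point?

8.91

n(CH3COOH) = 0.2150 x 0.03115 = 0.006697 mol; V(NaOH) at equivalence = 0.006697/0.2654 = 0.02523 L.
At equivalence all the acid is converted to CH3COO-; total volume = 0.03115 + 0.02523 = 0.05638 L, so [CH3COO-] = 0.006697/0.05638 = 0.1188 M.
Kb = Kw/Ka = 1.0e-14 / 1.8 x 10^-5 = 5.56e-10.
[OH^-] = sqrt(Kb x [CH3COO-]) = sqrt(5.56e-10 x 0.1188) = 8.12e-6 M.
pOH = 5.09, so pH = 14.00 - 5.09 = 8.91.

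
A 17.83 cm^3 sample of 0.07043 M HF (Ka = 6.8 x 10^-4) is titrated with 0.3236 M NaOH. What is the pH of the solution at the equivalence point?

7.96

n(HF) = 0.07043 x 0.01783 = 0.001256 mol; V(NaOH) at equivalence = 0.001256/0.3236 = 0.003881 L.
At equivalence all the acid is converted to F-; total volume = 0.01783 + 0.003881 = 0.02171 L, so [F-] = 0.001256/0.02171 = 0.05784 M.
Kb = Kw/Ka = 1.0e-14 / 6.8 x 10^-4 = 1.47e-11.
[OH^-] = sqrt(Kb x [F-]) = sqrt(1.47e-11 x 0.05784) = 9.22e-7 M.
pOH = 6.04, so pH = 14.00 - 6.04 = 7.96.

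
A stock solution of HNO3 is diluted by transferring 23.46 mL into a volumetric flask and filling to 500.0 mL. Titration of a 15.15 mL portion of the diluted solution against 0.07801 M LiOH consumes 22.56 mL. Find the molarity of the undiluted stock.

n(LiOH) = 0.07801 x 0.02256 = 0.001760 mol.
n(HNO3) in the aliquot = 0.001760 mol.
[diluted HNO3] = 0.001760 / 0.01515 = 0.1162 M.
Dilution factor = 500.0/23.46 = 21.31, so [stock] = 0.1162 x 21.31 = 2.48 M.

2.48 M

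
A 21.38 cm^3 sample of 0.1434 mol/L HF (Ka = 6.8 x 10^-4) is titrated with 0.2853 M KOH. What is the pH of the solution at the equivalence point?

8.07

n(HF) = 0.1434 x 0.02138 = 0.003066 mol; V(KOH) at equivalence = 0.003066/0.2853 = 0.01075 L.
At equivalence all the acid is converted to F-; total volume = 0.02138 + 0.01075 = 0.03213 L, so [F-] = 0.003066/0.03213 = 0.09543 M.
Kb = Kw/Ka = 1.0e-14 / 6.8 x 10^-4 = 1.47e-11.
[OH^-] = sqrt(Kb x [F-]) = sqrt(1.47e-11 x 0.09543) = 1.18e-6 M.
pOH = 5.93, so pH = 14.00 - 5.93 = 8.07.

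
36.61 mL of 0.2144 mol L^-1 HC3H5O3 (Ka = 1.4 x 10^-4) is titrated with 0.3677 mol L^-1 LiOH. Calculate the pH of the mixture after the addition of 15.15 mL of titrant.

4.24

Initial n(HC3H5O3) = 0.2144 x 0.03661 = 0.007849 mol.
n(LiOH) added = 0.3677 x 0.01515 = 0.005571 mol, converting that many moles of HC3H5O3 to C3H5O3-.
Remaining n(HC3H5O3) = 0.002279 mol; n(C3H5O3-) = 0.005571 mol.
By Henderson-Hasselbalch, pH = pKa + log([A^-]/[HA]) = 3.85 + log(0.005571/0.002279) = 3.85 + (+0.39) = 4.24.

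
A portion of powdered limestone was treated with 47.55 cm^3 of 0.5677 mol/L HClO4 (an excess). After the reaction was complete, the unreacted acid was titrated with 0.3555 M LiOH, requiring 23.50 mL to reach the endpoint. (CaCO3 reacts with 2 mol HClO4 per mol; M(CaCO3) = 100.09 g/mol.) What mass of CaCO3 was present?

0.933 g

Total n(HClO4) added = 0.5677 x 0.04755 = 0.02699 mol.
n(LiOH) used = 0.3555 x 0.02350 = 0.008354 mol, which equals the excess n(HClO4).
So n(HClO4) consumed by the sample = 0.02699 - 0.008354 = 0.01864 mol.
n(CaCO3) = 0.01864 / 2 = 0.009320 mol.
mass = 0.009320 mol x 100.09 g/mol = 0.933 g.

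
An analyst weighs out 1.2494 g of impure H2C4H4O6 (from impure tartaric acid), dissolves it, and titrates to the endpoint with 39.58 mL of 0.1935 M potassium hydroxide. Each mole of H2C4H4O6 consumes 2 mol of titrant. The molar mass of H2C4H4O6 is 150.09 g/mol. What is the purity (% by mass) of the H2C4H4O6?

46.0%

n(KOH) = 0.1935 x 0.03958 = 0.007659 mol.
n(H2C4H4O6) = 0.007659 / 2 = 0.003829 mol.
mass of H2C4H4O6 = 0.003829 x 150.09 = 0.5747 g.
% purity = 0.5747 / 1.2494 x 100 = 46.0%.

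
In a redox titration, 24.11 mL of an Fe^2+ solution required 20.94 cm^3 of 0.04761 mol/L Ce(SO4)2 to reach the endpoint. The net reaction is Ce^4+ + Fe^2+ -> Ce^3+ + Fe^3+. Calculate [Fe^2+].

n(Ce(SO4)2) = 0.04761 x 0.02094 = 0.0009970 mol.
From the balanced equation, 1 mol Ce(SO4)2 reacts with 1 mol Fe^2+, so n(Fe^2+) = 0.0009970 x 1/1 = 0.0009970 mol.
[Fe^2+] = 0.0009970 / 0.02411 L = 0.0414 M.

0.0414 M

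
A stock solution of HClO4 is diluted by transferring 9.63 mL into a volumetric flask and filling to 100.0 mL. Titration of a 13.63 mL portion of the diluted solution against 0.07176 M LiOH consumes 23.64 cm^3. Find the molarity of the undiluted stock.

n(LiOH) = 0.07176 x 0.02364 = 0.001696 mol.
n(HClO4) in the aliquot = 0.001696 mol.
[diluted HClO4] = 0.001696 / 0.01363 = 0.1245 M.
Dilution factor = 100.0/9.630 = 10.38, so [stock] = 0.1245 x 10.38 = 1.29 M.

1.29 M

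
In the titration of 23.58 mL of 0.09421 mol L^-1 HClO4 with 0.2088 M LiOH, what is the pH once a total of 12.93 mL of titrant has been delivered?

12.12

n(acid) = 0.09421 x 0.02358 = 0.002221 mol; n(LiOH) added = 0.2088 x 0.01293 = 0.002700 mol.
Base is in excess by 0.002700 - 0.002221 = 0.0004783 mol in a total volume of 0.03651 L.
[OH^-] = 0.0004783/0.03651 = 0.01310 M, so pOH = 1.88 and pH = 14.00 - 1.88 = 12.12.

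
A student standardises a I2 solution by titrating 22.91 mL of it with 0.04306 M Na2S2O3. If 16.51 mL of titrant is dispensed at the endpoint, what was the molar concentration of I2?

0.0155 M

n(Na2S2O3) = 0.04306 x 0.01651 = 0.0007109 mol.
From the balanced equation, 2 mol Na2S2O3 reacts with 1 mol I2, so n(I2) = 0.0007109 x 1/2 = 0.0003555 mol.
[I2] = 0.0003555 / 0.02291 L = 0.0155 M.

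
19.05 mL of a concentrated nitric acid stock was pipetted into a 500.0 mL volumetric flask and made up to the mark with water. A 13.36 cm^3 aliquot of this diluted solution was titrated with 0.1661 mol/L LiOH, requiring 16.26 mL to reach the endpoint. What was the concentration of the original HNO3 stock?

5.31 M

n(LiOH) = 0.1661 x 0.01626 = 0.002701 mol.
n(HNO3) in the aliquot = 0.002701 mol.
[diluted HNO3] = 0.002701 / 0.01336 = 0.2022 M.
Dilution factor = 500.0/19.05 = 26.25, so [stock] = 0.2022 x 26.25 = 5.31 M.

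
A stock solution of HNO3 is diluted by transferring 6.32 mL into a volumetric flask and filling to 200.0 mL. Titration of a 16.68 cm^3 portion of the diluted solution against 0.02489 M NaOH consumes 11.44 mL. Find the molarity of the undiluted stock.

n(NaOH) = 0.02489 x 0.01144 = 0.0002847 mol.
n(HNO3) in the aliquot = 0.0002847 mol.
[diluted HNO3] = 0.0002847 / 0.01668 = 0.01707 M.
Dilution factor = 200.0/6.320 = 31.65, so [stock] = 0.01707 x 31.65 = 0.540 M.

0.540 M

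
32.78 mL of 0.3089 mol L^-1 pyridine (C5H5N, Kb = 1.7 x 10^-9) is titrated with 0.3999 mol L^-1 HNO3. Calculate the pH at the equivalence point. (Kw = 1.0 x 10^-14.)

n(C5H5N) = 0.3089 x 0.03278 = 0.01013 mol; V(HNO3) at equivalence = 0.01013/0.3999 = 0.02532 L.
At equivalence the base is fully converted to C5H5NH+; total volume = 0.05810 L, so [C5H5NH+] = 0.01013/0.05810 = 0.1743 M.
Ka(C5H5NH+) = Kw/Kb = 1.0e-14 / 1.7 x 10^-9 = 5.88e-6.
[H^+] = sqrt(Ka x [C5H5NH+]) = sqrt(5.88e-6 x 0.1743) = 0.00101 M.
pH = -log(0.00101) = 2.99.

2.99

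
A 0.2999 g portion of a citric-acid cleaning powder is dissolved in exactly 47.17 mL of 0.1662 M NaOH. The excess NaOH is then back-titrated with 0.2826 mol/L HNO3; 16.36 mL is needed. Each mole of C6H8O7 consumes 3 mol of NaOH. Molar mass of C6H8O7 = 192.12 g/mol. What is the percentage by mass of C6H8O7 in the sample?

68.7%

Total n(NaOH) added = 0.1662 x 0.04717 = 0.007840 mol.
n(HNO3) used = 0.2826 x 0.01636 = 0.004623 mol, which equals the excess n(NaOH).
So n(NaOH) consumed by the sample = 0.007840 - 0.004623 = 0.003216 mol.
n(C6H8O7) = 0.003216 / 3 = 0.001072 mol.
mass C6H8O7 = 0.001072 x 192.12 = 0.2060 g, so %C6H8O7 = 0.2060/0.2999 x 100 = 68.7%.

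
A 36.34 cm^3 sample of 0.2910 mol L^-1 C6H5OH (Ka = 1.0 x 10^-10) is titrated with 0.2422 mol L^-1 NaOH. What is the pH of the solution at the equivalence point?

11.56

n(C6H5OH) = 0.2910 x 0.03634 = 0.01057 mol; V(NaOH) at equivalence = 0.01057/0.2422 = 0.04366 L.
At equivalence all the acid is converted to C6H5O-; total volume = 0.03634 + 0.04366 = 0.08000 L, so [C6H5O-] = 0.01057/0.08000 = 0.1322 M.
Kb = Kw/Ka = 1.0e-14 / 1.0 x 10^-10 = 0.000100.
[OH^-] = sqrt(Kb x [C6H5O-]) = sqrt(0.000100 x 0.1322) = 0.00364 M.
pOH = 2.44, so pH = 14.00 - 2.44 = 11.56.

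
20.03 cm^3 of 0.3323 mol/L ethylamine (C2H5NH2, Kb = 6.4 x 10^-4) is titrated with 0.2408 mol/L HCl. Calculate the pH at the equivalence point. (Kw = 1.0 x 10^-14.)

n(C2H5NH2) = 0.3323 x 0.02003 = 0.006656 mol; V(HCl) at equivalence = 0.006656/0.2408 = 0.02764 L.
At equivalence the base is fully converted to C2H5NH3+; total volume = 0.04767 L, so [C2H5NH3+] = 0.006656/0.04767 = 0.1396 M.
Ka(C2H5NH3+) = Kw/Kb = 1.0e-14 / 6.4 x 10^-4 = 1.56e-11.
[H^+] = sqrt(Ka x [C2H5NH3+]) = sqrt(1.56e-11 x 0.1396) = 1.48e-6 M.
pH = -log(1.48e-6) = 5.83.

5.83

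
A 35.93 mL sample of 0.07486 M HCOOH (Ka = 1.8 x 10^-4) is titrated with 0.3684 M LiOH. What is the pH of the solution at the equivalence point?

8.27

n(HCOOH) = 0.07486 x 0.03593 = 0.002690 mol; V(LiOH) at equivalence = 0.002690/0.3684 = 0.007301 L.
At equivalence all the acid is converted to HCOO-; total volume = 0.03593 + 0.007301 = 0.04323 L, so [HCOO-] = 0.002690/0.04323 = 0.06222 M.
Kb = Kw/Ka = 1.0e-14 / 1.8 x 10^-4 = 5.56e-11.
[OH^-] = sqrt(Kb x [HCOO-]) = sqrt(5.56e-11 x 0.06222) = 1.86e-6 M.
pOH = 5.73, so pH = 14.00 - 5.73 = 8.27.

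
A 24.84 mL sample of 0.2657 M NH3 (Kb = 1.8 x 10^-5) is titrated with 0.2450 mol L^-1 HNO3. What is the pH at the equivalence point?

5.07

n(NH3) = 0.2657 x 0.02484 = 0.006600 mol; V(HNO3) at equivalence = 0.006600/0.2450 = 0.02694 L.
At equivalence the base is fully converted to NH4+; total volume = 0.05178 L, so [NH4+] = 0.006600/0.05178 = 0.1275 M.
Ka(NH4+) = Kw/Kb = 1.0e-14 / 1.8 x 10^-5 = 5.56e-10.
[H^+] = sqrt(Ka x [NH4+]) = sqrt(5.56e-10 x 0.1275) = 8.42e-6 M.
pH = -log(8.42e-6) = 5.07.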